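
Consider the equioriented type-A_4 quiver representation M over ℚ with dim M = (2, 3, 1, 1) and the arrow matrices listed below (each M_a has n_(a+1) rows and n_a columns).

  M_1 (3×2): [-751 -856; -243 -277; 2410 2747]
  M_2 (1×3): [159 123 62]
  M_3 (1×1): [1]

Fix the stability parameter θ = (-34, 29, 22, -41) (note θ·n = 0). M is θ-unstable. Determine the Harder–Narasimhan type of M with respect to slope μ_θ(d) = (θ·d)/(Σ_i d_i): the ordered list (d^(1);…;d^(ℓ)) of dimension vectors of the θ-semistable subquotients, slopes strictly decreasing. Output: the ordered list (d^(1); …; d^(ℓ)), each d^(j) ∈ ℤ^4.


Barcode: M ≅ I[1,2], I[1,4], I[2,2]. HN layers by μ_θ (3 steps, strictly decreasing):
  μ^(1)=29; μ^(2)=10/3; μ^(3)=-34

((0, 2, 0, 0); (0, 1, 1, 1); (2, 0, 0, 0))


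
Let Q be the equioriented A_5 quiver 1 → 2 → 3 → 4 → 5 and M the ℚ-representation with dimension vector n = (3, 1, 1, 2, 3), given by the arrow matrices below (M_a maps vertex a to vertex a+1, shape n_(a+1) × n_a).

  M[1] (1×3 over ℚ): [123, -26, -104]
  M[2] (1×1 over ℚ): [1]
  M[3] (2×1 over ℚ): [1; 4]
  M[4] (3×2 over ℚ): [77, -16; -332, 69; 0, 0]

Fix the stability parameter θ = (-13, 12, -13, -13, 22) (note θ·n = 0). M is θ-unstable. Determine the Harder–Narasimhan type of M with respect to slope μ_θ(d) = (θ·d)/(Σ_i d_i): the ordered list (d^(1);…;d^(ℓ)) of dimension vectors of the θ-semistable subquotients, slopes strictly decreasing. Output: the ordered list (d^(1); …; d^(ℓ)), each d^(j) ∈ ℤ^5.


Barcode: M ≅ I[1,1]^2, I[1,5], I[4,5], I[5,5]. HN layers by μ_θ (3 steps, strictly decreasing):
  μ^(1)=22; μ^(2)=-14/3; μ^(3)=-13

((0, 0, 0, 0, 3); (0, 1, 1, 1, 0); (3, 0, 0, 1, 0))


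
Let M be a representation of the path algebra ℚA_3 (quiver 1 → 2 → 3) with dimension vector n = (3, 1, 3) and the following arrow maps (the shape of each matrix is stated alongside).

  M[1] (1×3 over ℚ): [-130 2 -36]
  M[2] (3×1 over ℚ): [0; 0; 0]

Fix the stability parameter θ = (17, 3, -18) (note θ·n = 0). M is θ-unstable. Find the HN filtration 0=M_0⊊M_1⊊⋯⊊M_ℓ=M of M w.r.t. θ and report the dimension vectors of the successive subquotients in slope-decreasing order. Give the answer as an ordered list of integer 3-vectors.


Barcode: M ≅ I[1,1]^2, I[1,2], I[3,3]^3. HN layers by μ_θ (3 steps, strictly decreasing):
  μ^(1)=17; μ^(2)=10; μ^(3)=-18

((2, 0, 0); (1, 1, 0); (0, 0, 3))


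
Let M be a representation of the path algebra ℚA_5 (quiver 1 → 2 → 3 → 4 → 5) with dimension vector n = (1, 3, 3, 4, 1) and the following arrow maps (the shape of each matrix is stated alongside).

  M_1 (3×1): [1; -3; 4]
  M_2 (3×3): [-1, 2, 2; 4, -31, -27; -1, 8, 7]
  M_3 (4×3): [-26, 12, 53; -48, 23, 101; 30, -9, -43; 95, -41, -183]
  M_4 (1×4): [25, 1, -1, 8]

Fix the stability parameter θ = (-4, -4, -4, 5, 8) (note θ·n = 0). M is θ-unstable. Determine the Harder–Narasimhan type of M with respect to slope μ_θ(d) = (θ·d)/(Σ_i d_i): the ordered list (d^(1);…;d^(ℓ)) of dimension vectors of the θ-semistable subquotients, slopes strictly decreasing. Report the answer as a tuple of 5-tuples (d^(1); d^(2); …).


Barcode: M ≅ I[1,5], I[2,4]^2, I[4,4]. HN layers by μ_θ (3 steps, strictly decreasing):
  μ^(1)=8; μ^(2)=5; μ^(3)=-4

((0, 0, 0, 0, 1); (0, 0, 0, 4, 0); (1, 3, 3, 0, 0))


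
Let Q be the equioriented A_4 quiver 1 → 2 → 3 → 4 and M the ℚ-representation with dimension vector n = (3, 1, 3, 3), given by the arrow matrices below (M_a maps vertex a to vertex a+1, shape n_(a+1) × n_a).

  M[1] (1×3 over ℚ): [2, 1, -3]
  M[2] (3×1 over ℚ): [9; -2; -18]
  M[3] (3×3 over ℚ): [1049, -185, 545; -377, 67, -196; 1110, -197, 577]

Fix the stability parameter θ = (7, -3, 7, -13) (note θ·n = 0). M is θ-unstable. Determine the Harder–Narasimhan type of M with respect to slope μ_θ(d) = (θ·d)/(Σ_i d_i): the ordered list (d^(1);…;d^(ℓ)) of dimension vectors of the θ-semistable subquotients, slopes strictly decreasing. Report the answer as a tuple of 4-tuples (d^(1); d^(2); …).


Barcode: M ≅ I[1,1]^2, I[1,4], I[3,4]^2. HN layers by μ_θ (3 steps, strictly decreasing):
  μ^(1)=7; μ^(2)=-1/2; μ^(3)=-3

((2, 0, 0, 0); (1, 1, 1, 1); (0, 0, 2, 2))


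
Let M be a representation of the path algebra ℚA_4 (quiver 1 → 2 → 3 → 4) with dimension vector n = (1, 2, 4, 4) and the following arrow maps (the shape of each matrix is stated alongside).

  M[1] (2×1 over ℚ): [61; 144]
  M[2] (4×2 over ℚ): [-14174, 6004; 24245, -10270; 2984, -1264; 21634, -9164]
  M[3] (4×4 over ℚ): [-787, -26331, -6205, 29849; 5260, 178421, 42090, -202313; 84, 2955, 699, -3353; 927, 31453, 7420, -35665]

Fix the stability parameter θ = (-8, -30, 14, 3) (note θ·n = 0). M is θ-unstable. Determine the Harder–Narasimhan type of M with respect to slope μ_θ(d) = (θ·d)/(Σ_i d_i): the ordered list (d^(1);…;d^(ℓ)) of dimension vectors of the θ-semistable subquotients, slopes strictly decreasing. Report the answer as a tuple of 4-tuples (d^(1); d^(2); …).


Barcode: M ≅ I[1,4], I[2,2], I[3,3], I[3,4]^2, I[4,4]. HN layers by μ_θ (5 steps, strictly decreasing):
  μ^(1)=14; μ^(2)=17/2; μ^(3)=3; μ^(4)=-19; μ^(5)=-30

((0, 0, 1, 0); (0, 0, 3, 3); (0, 0, 0, 1); (1, 1, 0, 0); (0, 1, 0, 0))


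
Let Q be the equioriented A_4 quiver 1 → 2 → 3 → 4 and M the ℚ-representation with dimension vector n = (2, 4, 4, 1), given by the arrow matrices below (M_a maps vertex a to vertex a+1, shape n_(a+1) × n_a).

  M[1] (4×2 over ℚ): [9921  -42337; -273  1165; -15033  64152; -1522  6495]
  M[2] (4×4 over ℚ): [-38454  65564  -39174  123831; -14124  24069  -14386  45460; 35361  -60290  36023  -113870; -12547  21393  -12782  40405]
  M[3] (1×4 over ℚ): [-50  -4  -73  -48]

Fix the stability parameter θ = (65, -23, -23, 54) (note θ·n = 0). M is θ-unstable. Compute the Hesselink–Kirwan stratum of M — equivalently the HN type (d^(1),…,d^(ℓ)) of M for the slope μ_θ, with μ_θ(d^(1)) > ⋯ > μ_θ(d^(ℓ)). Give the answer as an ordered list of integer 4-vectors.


Via rank(M_{q-1}∘⋯∘M_p): M ≅ I[1,3], I[1,4], I[2,3]^2.
μ_θ-semistable layers: μ^(1)=54; μ^(2)=19/3; μ^(3)=-23

((0, 0, 0, 1); (2, 2, 2, 0); (0, 2, 2, 0))


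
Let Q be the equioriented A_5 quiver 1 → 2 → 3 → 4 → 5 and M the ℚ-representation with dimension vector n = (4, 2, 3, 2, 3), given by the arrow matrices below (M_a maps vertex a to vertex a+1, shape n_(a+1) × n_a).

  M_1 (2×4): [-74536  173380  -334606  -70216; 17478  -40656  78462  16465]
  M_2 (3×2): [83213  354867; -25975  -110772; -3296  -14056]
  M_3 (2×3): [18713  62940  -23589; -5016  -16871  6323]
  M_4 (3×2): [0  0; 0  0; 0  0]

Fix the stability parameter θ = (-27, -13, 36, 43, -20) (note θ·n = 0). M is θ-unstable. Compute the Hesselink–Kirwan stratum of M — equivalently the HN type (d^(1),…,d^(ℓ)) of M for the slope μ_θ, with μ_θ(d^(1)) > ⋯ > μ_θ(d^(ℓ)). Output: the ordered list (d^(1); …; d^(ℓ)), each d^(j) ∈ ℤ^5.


Barcode: M ≅ I[1,1]^2, I[1,4]^2, I[3,3], I[5,5]^3. HN layers by μ_θ (5 steps, strictly decreasing):
  μ^(1)=43; μ^(2)=36; μ^(3)=-13; μ^(4)=-20; μ^(5)=-27

((0, 0, 0, 2, 0); (0, 0, 3, 0, 0); (0, 2, 0, 0, 0); (0, 0, 0, 0, 3); (4, 0, 0, 0, 0))


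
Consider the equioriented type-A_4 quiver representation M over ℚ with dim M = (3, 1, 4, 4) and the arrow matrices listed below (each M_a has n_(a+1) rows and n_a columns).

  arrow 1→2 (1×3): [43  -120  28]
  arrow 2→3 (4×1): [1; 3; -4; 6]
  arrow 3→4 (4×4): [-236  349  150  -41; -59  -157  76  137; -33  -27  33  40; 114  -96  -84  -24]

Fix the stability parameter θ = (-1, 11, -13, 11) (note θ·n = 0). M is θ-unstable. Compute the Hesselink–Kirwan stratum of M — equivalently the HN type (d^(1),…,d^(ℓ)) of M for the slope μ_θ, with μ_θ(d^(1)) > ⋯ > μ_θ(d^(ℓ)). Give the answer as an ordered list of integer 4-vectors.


Via rank(M_{q-1}∘⋯∘M_p): M ≅ I[1,1]^2, I[1,4], I[3,3], I[3,4]^2, I[4,4].
μ_θ-semistable layers: μ^(1)=11; μ^(2)=-1; μ^(3)=-13

((0, 0, 0, 4); (3, 1, 1, 0); (0, 0, 3, 0))


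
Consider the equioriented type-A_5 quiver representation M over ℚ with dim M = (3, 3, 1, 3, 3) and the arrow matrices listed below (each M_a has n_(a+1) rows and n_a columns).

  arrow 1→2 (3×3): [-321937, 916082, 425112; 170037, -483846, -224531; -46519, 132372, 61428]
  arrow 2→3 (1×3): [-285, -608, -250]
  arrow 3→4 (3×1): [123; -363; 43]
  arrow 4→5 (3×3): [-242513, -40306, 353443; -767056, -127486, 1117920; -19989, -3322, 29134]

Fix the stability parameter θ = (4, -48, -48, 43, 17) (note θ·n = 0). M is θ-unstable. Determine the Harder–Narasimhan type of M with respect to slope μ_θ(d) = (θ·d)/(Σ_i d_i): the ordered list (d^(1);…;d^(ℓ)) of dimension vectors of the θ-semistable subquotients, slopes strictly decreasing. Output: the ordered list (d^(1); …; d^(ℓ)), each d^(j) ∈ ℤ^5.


Barcode: M ≅ I[1,2]^2, I[1,5], I[4,5]^2. HN layers by μ_θ (3 steps, strictly decreasing):
  μ^(1)=30; μ^(2)=-22; μ^(3)=-92/3

((0, 0, 0, 3, 3); (2, 2, 0, 0, 0); (1, 1, 1, 0, 0))


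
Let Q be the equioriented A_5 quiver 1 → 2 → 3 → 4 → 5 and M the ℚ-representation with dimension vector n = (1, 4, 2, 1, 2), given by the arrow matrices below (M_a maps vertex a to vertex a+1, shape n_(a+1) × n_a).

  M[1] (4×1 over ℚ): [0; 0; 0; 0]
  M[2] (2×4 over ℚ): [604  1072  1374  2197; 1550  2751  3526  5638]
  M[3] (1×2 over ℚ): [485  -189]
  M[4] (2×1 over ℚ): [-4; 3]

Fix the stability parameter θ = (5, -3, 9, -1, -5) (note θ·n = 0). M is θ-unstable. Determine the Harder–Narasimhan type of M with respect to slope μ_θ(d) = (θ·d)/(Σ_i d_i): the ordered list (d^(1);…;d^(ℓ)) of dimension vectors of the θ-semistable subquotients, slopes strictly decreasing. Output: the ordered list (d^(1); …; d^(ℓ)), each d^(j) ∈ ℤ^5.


Interval decomposition of M: I[1,1], I[2,2]^2, I[2,3], I[2,5], I[5,5].
HN type (ℓ=5): μ^(1)=9; μ^(2)=5; μ^(3)=1; μ^(4)=-3; μ^(5)=-5

((0, 0, 1, 0, 0); (1, 0, 0, 0, 0); (0, 0, 1, 1, 1); (0, 4, 0, 0, 0); (0, 0, 0, 0, 1))


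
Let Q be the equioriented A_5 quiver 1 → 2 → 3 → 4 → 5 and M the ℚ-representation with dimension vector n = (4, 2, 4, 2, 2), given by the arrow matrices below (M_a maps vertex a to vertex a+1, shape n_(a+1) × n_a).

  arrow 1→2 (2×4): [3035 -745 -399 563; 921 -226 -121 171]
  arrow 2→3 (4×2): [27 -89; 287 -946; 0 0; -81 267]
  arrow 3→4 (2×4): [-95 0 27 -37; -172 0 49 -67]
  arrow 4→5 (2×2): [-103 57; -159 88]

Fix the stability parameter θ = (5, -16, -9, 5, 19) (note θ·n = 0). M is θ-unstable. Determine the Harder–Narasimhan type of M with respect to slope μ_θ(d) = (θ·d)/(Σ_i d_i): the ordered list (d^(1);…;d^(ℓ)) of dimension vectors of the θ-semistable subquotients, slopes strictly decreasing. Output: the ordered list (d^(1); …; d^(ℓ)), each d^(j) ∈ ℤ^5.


Barcode: M ≅ I[1,1]^2, I[1,3], I[1,5], I[3,3], I[3,5]. HN layers by μ_θ (4 steps, strictly decreasing):
  μ^(1)=19; μ^(2)=5; μ^(3)=-20/3; μ^(4)=-9

((0, 0, 0, 0, 2); (2, 0, 0, 2, 0); (2, 2, 2, 0, 0); (0, 0, 2, 0, 0))


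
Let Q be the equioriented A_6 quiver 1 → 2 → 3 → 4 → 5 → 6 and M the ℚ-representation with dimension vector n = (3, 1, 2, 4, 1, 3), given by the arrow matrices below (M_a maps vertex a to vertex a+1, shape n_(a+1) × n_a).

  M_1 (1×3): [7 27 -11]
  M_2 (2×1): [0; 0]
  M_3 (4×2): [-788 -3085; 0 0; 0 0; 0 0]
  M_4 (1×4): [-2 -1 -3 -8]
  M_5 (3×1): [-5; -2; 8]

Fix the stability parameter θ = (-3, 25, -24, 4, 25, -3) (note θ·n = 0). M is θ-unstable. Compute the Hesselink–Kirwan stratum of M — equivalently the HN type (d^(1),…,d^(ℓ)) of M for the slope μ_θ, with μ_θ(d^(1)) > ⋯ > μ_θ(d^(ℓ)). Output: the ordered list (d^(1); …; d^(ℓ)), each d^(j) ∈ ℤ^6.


Via rank(M_{q-1}∘⋯∘M_p): M ≅ I[1,1]^2, I[1,2], I[3,3], I[3,6], I[4,4]^3, I[6,6]^2.
μ_θ-semistable layers: μ^(1)=25; μ^(2)=11; μ^(3)=4; μ^(4)=-3; μ^(5)=-24

((0, 1, 0, 0, 0, 0); (0, 0, 0, 0, 1, 1); (0, 0, 0, 4, 0, 0); (3, 0, 0, 0, 0, 2); (0, 0, 2, 0, 0, 0))


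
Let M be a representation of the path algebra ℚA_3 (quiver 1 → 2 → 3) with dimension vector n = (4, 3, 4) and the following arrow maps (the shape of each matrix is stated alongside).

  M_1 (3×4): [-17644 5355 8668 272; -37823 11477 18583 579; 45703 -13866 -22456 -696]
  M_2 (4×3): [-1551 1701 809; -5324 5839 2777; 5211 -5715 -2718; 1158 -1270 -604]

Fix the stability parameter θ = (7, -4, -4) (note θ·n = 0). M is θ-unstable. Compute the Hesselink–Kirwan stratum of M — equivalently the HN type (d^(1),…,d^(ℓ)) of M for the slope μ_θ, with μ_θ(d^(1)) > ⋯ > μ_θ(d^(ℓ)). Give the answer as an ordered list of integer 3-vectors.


Interval decomposition of M: I[1,1], I[1,3]^3, I[3,3].
HN type (ℓ=3): μ^(1)=7; μ^(2)=-1/3; μ^(3)=-4

((1, 0, 0); (3, 3, 3); (0, 0, 1))


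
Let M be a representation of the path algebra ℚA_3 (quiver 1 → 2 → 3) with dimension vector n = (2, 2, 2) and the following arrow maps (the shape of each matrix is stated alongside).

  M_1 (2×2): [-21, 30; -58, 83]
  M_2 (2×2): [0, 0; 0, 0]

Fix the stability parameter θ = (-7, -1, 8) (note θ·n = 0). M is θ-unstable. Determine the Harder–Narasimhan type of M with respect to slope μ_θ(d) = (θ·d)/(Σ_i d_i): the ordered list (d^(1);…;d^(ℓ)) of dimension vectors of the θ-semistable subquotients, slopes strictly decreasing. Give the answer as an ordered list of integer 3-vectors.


Via rank(M_{q-1}∘⋯∘M_p): M ≅ I[1,2]^2, I[3,3]^2.
μ_θ-semistable layers: μ^(1)=8; μ^(2)=-1; μ^(3)=-7

((0, 0, 2); (0, 2, 0); (2, 0, 0))


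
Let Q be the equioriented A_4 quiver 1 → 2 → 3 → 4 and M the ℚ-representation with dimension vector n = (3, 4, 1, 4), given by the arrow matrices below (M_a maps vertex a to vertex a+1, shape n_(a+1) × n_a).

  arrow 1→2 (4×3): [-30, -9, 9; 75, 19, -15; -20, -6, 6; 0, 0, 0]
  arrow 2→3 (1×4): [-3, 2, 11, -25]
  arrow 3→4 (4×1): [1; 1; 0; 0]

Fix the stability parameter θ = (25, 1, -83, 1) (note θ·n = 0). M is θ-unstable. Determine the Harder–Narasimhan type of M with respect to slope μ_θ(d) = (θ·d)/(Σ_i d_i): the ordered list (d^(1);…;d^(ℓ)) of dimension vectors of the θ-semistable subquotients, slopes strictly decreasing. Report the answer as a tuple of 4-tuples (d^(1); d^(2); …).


Interval decomposition of M: I[1,1], I[1,2], I[1,4], I[2,2]^2, I[4,4]^3.
HN type (ℓ=4): μ^(1)=25; μ^(2)=13; μ^(3)=1; μ^(4)=-19

((1, 0, 0, 0); (1, 1, 0, 0); (0, 2, 0, 4); (1, 1, 1, 0))


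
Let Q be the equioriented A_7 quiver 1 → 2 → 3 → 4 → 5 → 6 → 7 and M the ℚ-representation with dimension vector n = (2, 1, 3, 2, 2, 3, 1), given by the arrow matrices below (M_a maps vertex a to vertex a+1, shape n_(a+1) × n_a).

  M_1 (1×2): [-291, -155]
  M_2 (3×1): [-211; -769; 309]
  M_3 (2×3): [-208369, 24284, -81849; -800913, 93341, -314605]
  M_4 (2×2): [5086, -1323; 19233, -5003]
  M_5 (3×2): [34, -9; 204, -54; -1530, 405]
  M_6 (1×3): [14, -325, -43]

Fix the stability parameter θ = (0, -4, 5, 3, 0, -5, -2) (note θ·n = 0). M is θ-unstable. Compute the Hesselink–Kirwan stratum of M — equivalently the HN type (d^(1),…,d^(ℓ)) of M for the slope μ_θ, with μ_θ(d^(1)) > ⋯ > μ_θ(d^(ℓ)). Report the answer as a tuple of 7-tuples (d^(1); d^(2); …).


Barcode: M ≅ I[1,1], I[1,7], I[3,3], I[3,5], I[6,6]^2. HN layers by μ_θ (6 steps, strictly decreasing):
  μ^(1)=5; μ^(2)=8/3; μ^(3)=1/5; μ^(4)=0; μ^(5)=-2; μ^(6)=-5

((0, 0, 1, 0, 0, 0, 0); (0, 0, 1, 1, 1, 0, 0); (0, 0, 1, 1, 1, 1, 1); (1, 0, 0, 0, 0, 0, 0); (1, 1, 0, 0, 0, 0, 0); (0, 0, 0, 0, 0, 2, 0))


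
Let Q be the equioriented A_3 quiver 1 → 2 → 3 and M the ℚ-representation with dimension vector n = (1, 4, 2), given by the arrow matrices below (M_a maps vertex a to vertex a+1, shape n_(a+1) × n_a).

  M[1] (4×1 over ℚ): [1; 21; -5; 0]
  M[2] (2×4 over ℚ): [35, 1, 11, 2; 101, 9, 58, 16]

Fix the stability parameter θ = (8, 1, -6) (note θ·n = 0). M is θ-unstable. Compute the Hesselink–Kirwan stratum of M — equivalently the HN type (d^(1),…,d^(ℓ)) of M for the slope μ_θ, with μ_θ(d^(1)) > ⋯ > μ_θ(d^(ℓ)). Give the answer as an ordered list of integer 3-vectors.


Interval decomposition of M: I[1,3], I[2,2]^2, I[2,3].
HN type (ℓ=2): μ^(1)=1; μ^(2)=-5/2

((1, 3, 1); (0, 1, 1))


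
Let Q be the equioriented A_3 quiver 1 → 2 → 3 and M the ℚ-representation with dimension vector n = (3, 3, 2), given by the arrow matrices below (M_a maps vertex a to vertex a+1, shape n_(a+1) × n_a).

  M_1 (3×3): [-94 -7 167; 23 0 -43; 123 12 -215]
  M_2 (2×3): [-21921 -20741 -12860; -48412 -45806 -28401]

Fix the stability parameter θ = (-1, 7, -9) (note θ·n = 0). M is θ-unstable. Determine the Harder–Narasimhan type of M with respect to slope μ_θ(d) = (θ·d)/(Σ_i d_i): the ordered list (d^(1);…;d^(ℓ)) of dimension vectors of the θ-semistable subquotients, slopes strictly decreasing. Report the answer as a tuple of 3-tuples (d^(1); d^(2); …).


Via rank(M_{q-1}∘⋯∘M_p): M ≅ I[1,2], I[1,3]^2.
μ_θ-semistable layers: μ^(1)=7; μ^(2)=-1

((0, 1, 0); (3, 2, 2))


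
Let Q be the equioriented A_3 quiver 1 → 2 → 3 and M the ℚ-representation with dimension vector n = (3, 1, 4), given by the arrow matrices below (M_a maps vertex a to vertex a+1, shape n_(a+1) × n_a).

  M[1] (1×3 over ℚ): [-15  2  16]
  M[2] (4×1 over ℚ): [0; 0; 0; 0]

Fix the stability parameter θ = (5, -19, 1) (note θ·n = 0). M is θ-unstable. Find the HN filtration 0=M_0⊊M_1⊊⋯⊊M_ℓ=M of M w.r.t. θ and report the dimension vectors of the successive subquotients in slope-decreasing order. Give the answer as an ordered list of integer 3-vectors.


Barcode: M ≅ I[1,1]^2, I[1,2], I[3,3]^4. HN layers by μ_θ (3 steps, strictly decreasing):
  μ^(1)=5; μ^(2)=1; μ^(3)=-7

((2, 0, 0); (0, 0, 4); (1, 1, 0))


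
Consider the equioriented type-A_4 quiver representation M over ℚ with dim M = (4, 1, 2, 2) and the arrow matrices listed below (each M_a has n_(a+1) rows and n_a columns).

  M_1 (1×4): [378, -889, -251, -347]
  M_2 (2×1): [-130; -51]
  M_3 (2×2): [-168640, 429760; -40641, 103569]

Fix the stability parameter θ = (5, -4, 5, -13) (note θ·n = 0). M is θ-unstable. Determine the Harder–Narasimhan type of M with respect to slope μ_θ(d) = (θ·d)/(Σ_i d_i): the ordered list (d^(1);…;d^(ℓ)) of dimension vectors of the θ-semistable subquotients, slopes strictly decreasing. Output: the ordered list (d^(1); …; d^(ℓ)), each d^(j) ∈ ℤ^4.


Barcode: M ≅ I[1,1]^3, I[1,4], I[3,3], I[4,4]. HN layers by μ_θ (3 steps, strictly decreasing):
  μ^(1)=5; μ^(2)=-7/4; μ^(3)=-13

((3, 0, 1, 0); (1, 1, 1, 1); (0, 0, 0, 1))


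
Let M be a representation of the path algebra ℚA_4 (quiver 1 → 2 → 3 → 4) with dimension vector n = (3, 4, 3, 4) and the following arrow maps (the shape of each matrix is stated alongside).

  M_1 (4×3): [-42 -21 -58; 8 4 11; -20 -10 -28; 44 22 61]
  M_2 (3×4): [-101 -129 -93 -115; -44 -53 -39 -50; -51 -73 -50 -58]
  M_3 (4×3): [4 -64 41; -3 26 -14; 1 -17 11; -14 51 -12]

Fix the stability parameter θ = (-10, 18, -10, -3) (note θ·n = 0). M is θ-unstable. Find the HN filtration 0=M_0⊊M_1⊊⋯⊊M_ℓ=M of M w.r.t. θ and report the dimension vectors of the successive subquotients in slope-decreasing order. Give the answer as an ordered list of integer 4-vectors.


Via rank(M_{q-1}∘⋯∘M_p): M ≅ I[1,1], I[1,4]^2, I[2,2], I[2,4], I[4,4].
μ_θ-semistable layers: μ^(1)=18; μ^(2)=5/3; μ^(3)=-3; μ^(4)=-10

((0, 1, 0, 0); (0, 3, 3, 3); (0, 0, 0, 1); (3, 0, 0, 0))


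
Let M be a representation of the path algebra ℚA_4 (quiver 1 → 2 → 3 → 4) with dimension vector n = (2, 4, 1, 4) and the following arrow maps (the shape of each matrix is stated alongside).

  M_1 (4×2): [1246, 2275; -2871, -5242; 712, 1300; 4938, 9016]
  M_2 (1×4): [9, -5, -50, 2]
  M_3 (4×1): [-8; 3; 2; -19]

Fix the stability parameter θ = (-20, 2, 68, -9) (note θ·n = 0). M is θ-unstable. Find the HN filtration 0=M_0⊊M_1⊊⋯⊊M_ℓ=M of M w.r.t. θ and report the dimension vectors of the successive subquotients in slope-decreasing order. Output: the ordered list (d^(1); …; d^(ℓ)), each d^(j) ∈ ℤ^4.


Via rank(M_{q-1}∘⋯∘M_p): M ≅ I[1,2], I[1,4], I[2,2]^2, I[4,4]^3.
μ_θ-semistable layers: μ^(1)=59/2; μ^(2)=2; μ^(3)=-9; μ^(4)=-20

((0, 0, 1, 1); (0, 4, 0, 0); (0, 0, 0, 3); (2, 0, 0, 0))


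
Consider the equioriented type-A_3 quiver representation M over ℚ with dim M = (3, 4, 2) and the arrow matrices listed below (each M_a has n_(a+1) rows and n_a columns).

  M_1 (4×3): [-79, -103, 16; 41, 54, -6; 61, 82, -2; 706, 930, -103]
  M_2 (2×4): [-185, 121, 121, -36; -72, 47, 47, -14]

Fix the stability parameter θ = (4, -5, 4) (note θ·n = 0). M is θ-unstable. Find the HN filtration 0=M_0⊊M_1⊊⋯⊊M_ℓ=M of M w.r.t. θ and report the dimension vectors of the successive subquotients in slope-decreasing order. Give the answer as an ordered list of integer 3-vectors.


Barcode: M ≅ I[1,2], I[1,3]^2, I[2,2]. HN layers by μ_θ (3 steps, strictly decreasing):
  μ^(1)=4; μ^(2)=-1/2; μ^(3)=-5

((0, 0, 2); (3, 3, 0); (0, 1, 0))


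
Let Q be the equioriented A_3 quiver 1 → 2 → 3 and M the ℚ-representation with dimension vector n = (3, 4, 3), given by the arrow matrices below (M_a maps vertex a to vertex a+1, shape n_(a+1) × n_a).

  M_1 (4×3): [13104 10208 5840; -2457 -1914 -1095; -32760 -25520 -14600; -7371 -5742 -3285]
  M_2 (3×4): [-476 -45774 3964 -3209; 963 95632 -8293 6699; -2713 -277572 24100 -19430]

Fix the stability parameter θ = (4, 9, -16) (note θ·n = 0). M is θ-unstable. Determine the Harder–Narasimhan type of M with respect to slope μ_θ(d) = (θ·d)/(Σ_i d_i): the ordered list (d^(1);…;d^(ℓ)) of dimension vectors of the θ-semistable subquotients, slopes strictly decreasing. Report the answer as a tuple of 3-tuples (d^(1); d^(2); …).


Via rank(M_{q-1}∘⋯∘M_p): M ≅ I[1,1]^2, I[1,3], I[2,2], I[2,3]^2.
μ_θ-semistable layers: μ^(1)=9; μ^(2)=4; μ^(3)=-1; μ^(4)=-7/2

((0, 1, 0); (2, 0, 0); (1, 1, 1); (0, 2, 2))


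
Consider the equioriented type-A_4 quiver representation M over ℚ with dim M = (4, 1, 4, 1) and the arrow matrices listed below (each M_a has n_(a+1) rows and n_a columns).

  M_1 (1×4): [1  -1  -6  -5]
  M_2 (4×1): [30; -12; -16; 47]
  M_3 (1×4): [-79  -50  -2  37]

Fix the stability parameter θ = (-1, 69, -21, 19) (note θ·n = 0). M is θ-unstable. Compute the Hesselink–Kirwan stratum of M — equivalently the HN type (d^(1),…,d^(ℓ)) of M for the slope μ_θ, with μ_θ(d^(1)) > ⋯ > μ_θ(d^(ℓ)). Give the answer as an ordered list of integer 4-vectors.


Via rank(M_{q-1}∘⋯∘M_p): M ≅ I[1,1]^3, I[1,4], I[3,3]^3.
μ_θ-semistable layers: μ^(1)=67/3; μ^(2)=-1; μ^(3)=-21

((0, 1, 1, 1); (4, 0, 0, 0); (0, 0, 3, 0))


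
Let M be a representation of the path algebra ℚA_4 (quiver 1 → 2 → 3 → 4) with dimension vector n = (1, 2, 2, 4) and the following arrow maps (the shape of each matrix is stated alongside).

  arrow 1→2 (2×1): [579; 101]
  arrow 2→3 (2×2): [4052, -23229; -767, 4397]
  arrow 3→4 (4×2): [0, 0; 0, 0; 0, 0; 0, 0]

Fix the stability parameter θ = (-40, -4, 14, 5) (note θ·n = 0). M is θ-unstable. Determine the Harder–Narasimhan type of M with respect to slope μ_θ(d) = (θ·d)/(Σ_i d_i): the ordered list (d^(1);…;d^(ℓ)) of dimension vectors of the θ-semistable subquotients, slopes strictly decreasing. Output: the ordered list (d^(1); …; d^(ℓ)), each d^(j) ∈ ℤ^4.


Interval decomposition of M: I[1,3], I[2,3], I[4,4]^4.
HN type (ℓ=4): μ^(1)=14; μ^(2)=5; μ^(3)=-4; μ^(4)=-40

((0, 0, 2, 0); (0, 0, 0, 4); (0, 2, 0, 0); (1, 0, 0, 0))


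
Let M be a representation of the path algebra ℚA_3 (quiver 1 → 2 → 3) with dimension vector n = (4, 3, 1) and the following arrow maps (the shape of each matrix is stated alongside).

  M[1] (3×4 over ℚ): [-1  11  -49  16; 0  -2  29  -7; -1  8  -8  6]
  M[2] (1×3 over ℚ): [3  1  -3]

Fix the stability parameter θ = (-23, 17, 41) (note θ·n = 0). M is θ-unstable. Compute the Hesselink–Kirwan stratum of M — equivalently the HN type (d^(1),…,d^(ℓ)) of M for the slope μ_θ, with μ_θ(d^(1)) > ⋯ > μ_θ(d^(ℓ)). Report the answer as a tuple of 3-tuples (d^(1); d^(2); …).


Interval decomposition of M: I[1,1], I[1,2]^2, I[1,3].
HN type (ℓ=3): μ^(1)=41; μ^(2)=17; μ^(3)=-23

((0, 0, 1); (0, 3, 0); (4, 0, 0))


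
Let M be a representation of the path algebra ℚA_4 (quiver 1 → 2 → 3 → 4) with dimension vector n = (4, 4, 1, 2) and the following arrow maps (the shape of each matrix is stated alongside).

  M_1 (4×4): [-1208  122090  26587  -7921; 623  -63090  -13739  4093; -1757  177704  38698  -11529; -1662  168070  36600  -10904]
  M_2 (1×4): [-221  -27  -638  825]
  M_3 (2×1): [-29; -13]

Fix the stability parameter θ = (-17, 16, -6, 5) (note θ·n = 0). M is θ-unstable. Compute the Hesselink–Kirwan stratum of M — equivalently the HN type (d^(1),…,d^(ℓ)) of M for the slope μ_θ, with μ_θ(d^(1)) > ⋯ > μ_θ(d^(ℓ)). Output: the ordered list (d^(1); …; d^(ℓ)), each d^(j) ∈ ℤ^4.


Interval decomposition of M: I[1,2]^3, I[1,4], I[4,4].
HN type (ℓ=3): μ^(1)=16; μ^(2)=5; μ^(3)=-17

((0, 3, 0, 0); (0, 1, 1, 2); (4, 0, 0, 0))


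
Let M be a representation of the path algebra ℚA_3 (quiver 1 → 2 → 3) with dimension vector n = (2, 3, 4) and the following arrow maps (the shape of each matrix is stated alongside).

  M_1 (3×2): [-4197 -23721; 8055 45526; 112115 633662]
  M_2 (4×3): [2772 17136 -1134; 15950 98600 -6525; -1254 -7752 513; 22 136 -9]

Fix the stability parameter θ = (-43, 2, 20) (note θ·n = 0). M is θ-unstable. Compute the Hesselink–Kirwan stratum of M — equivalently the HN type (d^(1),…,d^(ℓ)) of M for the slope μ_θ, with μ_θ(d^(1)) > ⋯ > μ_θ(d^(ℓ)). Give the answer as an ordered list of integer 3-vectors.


Interval decomposition of M: I[1,2], I[1,3], I[2,2], I[3,3]^3.
HN type (ℓ=3): μ^(1)=20; μ^(2)=2; μ^(3)=-43

((0, 0, 4); (0, 3, 0); (2, 0, 0))


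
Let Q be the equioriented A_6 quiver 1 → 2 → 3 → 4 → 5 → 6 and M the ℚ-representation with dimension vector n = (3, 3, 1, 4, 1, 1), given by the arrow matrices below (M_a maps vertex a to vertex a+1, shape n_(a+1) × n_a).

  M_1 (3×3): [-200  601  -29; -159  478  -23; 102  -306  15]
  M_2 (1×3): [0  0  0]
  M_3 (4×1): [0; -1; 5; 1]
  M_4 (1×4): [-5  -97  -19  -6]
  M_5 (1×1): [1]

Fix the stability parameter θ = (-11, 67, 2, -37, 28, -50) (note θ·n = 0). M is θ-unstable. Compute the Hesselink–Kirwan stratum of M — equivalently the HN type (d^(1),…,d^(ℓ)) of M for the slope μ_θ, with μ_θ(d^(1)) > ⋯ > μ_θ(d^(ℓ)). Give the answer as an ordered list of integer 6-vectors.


Via rank(M_{q-1}∘⋯∘M_p): M ≅ I[1,2]^3, I[3,6], I[4,4]^3.
μ_θ-semistable layers: μ^(1)=67; μ^(2)=-11; μ^(3)=-35/2; μ^(4)=-37

((0, 3, 0, 0, 0, 0); (3, 0, 0, 0, 1, 1); (0, 0, 1, 1, 0, 0); (0, 0, 0, 3, 0, 0))


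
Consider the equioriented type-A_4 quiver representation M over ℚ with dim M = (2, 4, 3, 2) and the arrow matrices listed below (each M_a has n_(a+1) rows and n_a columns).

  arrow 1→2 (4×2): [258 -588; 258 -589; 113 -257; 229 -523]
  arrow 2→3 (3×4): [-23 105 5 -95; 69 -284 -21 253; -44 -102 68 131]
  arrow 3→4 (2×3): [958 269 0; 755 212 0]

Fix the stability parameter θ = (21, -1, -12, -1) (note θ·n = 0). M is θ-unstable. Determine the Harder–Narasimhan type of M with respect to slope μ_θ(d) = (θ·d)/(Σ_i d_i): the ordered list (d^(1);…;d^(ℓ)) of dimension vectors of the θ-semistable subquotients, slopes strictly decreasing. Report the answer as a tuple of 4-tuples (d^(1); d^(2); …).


Barcode: M ≅ I[1,4]^2, I[2,2], I[2,3]. HN layers by μ_θ (3 steps, strictly decreasing):
  μ^(1)=7/4; μ^(2)=-1; μ^(3)=-13/2

((2, 2, 2, 2); (0, 1, 0, 0); (0, 1, 1, 0))


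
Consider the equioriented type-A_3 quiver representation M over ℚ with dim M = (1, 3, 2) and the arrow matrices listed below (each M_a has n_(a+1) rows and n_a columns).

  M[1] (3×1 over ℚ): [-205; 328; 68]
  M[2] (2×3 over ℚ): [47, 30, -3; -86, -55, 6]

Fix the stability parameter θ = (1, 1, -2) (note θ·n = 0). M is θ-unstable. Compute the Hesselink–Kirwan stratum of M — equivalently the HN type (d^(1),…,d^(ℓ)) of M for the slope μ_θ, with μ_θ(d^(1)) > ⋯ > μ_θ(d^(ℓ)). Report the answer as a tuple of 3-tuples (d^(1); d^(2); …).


Via rank(M_{q-1}∘⋯∘M_p): M ≅ I[1,3], I[2,2], I[2,3].
μ_θ-semistable layers: μ^(1)=1; μ^(2)=0; μ^(3)=-1/2

((0, 1, 0); (1, 1, 1); (0, 1, 1))


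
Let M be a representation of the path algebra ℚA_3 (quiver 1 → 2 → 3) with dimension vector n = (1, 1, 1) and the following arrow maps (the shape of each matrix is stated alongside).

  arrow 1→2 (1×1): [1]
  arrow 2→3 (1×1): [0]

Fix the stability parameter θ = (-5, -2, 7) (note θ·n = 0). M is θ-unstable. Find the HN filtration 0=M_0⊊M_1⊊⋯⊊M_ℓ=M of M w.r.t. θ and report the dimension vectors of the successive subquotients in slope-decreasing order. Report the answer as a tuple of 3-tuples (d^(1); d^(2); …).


Barcode: M ≅ I[1,2], I[3,3]. HN layers by μ_θ (3 steps, strictly decreasing):
  μ^(1)=7; μ^(2)=-2; μ^(3)=-5

((0, 0, 1); (0, 1, 0); (1, 0, 0))


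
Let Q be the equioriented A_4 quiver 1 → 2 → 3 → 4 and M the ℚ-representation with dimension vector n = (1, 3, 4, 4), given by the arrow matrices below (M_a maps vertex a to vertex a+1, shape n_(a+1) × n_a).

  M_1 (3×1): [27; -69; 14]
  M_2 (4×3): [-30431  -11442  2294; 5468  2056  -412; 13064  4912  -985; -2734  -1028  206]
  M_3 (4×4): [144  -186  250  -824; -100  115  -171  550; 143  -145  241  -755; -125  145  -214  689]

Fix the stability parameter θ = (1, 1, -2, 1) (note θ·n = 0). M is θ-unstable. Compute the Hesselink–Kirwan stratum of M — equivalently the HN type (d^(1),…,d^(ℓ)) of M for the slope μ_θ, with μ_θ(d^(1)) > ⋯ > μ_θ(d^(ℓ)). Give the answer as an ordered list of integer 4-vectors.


Via rank(M_{q-1}∘⋯∘M_p): M ≅ I[1,4], I[2,2], I[2,4], I[3,4]^2.
μ_θ-semistable layers: μ^(1)=1; μ^(2)=0; μ^(3)=-1/2; μ^(4)=-2

((0, 1, 0, 4); (1, 1, 1, 0); (0, 1, 1, 0); (0, 0, 2, 0))


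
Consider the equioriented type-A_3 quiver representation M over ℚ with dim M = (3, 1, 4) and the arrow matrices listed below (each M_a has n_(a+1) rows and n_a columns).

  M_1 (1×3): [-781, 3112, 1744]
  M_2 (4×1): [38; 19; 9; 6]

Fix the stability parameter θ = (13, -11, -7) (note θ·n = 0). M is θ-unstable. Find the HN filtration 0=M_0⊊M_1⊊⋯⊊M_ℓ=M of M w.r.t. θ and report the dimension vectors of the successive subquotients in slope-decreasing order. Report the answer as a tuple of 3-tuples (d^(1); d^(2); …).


Via rank(M_{q-1}∘⋯∘M_p): M ≅ I[1,1]^2, I[1,3], I[3,3]^3.
μ_θ-semistable layers: μ^(1)=13; μ^(2)=-5/3; μ^(3)=-7

((2, 0, 0); (1, 1, 1); (0, 0, 3))


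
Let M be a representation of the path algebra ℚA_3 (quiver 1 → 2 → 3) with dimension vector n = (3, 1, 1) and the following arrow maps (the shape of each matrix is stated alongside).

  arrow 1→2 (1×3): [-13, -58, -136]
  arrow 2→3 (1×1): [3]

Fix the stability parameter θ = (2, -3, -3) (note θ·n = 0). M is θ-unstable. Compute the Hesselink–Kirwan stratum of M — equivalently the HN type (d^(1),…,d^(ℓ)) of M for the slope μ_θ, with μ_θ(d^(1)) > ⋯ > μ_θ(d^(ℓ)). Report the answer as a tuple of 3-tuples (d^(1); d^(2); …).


Barcode: M ≅ I[1,1]^2, I[1,3]. HN layers by μ_θ (2 steps, strictly decreasing):
  μ^(1)=2; μ^(2)=-4/3

((2, 0, 0); (1, 1, 1))


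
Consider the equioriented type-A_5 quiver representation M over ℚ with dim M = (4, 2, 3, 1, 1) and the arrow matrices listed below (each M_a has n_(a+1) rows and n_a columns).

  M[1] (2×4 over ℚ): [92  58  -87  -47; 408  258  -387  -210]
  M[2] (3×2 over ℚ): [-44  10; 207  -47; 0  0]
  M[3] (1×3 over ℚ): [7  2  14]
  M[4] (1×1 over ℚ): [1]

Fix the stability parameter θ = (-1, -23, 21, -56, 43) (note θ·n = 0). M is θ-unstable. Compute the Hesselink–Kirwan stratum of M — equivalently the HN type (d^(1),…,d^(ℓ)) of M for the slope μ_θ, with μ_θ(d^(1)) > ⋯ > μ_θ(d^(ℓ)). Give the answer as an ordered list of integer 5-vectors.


Interval decomposition of M: I[1,1]^2, I[1,3], I[1,5], I[3,3].
HN type (ℓ=5): μ^(1)=43; μ^(2)=21; μ^(3)=-1; μ^(4)=-12; μ^(5)=-59/4

((0, 0, 0, 0, 1); (0, 0, 2, 0, 0); (2, 0, 0, 0, 0); (1, 1, 0, 0, 0); (1, 1, 1, 1, 0))


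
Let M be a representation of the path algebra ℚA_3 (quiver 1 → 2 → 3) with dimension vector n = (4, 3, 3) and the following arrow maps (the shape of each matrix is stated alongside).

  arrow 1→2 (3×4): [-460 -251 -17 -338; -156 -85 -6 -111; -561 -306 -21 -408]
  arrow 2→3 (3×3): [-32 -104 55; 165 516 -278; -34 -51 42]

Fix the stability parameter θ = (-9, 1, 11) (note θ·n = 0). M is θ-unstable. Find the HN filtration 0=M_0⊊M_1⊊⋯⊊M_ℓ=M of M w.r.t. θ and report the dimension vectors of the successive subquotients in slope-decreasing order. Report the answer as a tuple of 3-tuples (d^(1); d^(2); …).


Barcode: M ≅ I[1,1], I[1,3]^3. HN layers by μ_θ (3 steps, strictly decreasing):
  μ^(1)=11; μ^(2)=1; μ^(3)=-9

((0, 0, 3); (0, 3, 0); (4, 0, 0))


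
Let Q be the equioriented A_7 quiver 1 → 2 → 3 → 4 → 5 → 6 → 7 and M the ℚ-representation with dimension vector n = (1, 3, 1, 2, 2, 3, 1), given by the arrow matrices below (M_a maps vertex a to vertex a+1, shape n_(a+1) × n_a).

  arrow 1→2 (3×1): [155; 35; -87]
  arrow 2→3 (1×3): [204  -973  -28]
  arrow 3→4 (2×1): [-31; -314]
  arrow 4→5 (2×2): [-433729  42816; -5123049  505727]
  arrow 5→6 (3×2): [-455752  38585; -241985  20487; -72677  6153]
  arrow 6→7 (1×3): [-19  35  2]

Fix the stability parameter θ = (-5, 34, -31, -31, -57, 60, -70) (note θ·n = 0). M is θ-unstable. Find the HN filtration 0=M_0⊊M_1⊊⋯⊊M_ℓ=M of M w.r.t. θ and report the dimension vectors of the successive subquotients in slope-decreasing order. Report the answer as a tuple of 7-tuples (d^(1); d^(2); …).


Barcode: M ≅ I[1,7], I[2,2]^2, I[4,6], I[6,6]. HN layers by μ_θ (5 steps, strictly decreasing):
  μ^(1)=60; μ^(2)=34; μ^(3)=-5; μ^(4)=-18; μ^(5)=-44

((0, 0, 0, 0, 0, 2, 0); (0, 2, 0, 0, 0, 0, 0); (0, 0, 0, 0, 0, 1, 1); (1, 1, 1, 1, 1, 0, 0); (0, 0, 0, 1, 1, 0, 0))


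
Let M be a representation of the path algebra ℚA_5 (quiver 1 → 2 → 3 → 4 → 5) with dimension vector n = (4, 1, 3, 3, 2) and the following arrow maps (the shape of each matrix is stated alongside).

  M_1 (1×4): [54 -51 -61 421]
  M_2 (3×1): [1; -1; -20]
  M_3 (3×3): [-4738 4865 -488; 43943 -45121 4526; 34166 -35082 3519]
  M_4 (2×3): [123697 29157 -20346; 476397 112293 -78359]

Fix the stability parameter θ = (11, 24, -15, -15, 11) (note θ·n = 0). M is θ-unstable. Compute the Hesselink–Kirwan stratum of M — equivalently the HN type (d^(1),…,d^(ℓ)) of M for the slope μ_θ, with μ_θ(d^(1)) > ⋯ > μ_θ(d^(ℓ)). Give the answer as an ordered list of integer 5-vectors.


Via rank(M_{q-1}∘⋯∘M_p): M ≅ I[1,1]^3, I[1,5], I[3,4], I[3,5].
μ_θ-semistable layers: μ^(1)=11; μ^(2)=5/4; μ^(3)=-15

((3, 0, 0, 0, 2); (1, 1, 1, 1, 0); (0, 0, 2, 2, 0))


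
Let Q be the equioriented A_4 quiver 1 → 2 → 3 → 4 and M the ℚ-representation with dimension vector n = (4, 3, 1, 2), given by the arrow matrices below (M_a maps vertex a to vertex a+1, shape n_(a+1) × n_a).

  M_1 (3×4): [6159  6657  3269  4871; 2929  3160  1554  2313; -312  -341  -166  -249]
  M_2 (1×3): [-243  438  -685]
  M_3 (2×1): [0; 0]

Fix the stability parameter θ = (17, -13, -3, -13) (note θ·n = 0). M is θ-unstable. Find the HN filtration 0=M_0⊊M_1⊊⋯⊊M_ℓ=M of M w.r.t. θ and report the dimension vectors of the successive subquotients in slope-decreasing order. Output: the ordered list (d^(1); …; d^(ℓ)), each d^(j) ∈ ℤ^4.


Via rank(M_{q-1}∘⋯∘M_p): M ≅ I[1,1], I[1,2]^2, I[1,3], I[4,4]^2.
μ_θ-semistable layers: μ^(1)=17; μ^(2)=2; μ^(3)=1/3; μ^(4)=-13

((1, 0, 0, 0); (2, 2, 0, 0); (1, 1, 1, 0); (0, 0, 0, 2))


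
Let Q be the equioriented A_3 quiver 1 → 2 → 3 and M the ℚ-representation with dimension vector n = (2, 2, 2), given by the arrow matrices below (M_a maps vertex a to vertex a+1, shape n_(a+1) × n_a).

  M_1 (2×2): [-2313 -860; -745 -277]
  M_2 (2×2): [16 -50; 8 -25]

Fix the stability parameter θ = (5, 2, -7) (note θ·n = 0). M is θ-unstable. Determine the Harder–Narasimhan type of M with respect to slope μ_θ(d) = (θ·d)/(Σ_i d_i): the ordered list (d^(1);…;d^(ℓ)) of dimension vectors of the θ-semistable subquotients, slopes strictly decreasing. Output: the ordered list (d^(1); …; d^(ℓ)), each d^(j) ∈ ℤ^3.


Interval decomposition of M: I[1,2], I[1,3], I[3,3].
HN type (ℓ=3): μ^(1)=7/2; μ^(2)=0; μ^(3)=-7

((1, 1, 0); (1, 1, 1); (0, 0, 1))


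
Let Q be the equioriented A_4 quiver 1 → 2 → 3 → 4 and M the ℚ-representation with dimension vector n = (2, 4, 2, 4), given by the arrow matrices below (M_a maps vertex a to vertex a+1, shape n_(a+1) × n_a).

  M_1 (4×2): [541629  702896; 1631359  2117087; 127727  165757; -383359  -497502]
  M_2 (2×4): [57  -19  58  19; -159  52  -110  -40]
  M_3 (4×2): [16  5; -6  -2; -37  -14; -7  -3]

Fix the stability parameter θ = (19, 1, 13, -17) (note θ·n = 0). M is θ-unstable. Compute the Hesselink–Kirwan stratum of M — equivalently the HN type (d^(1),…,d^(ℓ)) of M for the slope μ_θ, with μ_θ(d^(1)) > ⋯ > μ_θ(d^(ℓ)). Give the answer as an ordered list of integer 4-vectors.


Interval decomposition of M: I[1,4]^2, I[2,2]^2, I[4,4]^2.
HN type (ℓ=3): μ^(1)=4; μ^(2)=1; μ^(3)=-17

((2, 2, 2, 2); (0, 2, 0, 0); (0, 0, 0, 2))


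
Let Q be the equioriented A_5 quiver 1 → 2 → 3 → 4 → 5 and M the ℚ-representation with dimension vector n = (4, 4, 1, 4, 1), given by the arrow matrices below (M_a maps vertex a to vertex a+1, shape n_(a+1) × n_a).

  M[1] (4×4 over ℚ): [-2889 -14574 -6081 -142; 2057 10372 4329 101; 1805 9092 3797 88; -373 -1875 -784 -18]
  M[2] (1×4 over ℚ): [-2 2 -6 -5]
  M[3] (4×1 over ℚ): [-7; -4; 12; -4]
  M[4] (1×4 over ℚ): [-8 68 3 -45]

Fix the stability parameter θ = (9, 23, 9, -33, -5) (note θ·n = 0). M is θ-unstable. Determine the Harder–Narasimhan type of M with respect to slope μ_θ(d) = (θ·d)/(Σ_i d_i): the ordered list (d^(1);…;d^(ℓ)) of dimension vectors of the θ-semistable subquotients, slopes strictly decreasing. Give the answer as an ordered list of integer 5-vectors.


Interval decomposition of M: I[1,2]^3, I[1,4], I[4,4]^2, I[4,5].
HN type (ℓ=5): μ^(1)=23; μ^(2)=9; μ^(3)=2; μ^(4)=-5; μ^(5)=-33

((0, 3, 0, 0, 0); (3, 0, 0, 0, 0); (1, 1, 1, 1, 0); (0, 0, 0, 0, 1); (0, 0, 0, 3, 0))


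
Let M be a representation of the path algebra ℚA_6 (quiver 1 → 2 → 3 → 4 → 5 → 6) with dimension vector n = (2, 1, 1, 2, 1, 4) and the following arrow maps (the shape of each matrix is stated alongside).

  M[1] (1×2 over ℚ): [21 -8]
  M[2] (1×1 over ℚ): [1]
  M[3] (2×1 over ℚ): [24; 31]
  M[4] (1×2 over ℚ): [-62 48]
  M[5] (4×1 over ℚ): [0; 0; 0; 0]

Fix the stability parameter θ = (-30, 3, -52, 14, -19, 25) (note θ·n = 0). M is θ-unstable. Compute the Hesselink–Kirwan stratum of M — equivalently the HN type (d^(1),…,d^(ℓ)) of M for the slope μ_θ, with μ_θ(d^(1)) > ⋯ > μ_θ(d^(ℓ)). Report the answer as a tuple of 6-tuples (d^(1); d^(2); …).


Barcode: M ≅ I[1,1], I[1,4], I[4,5], I[6,6]^4. HN layers by μ_θ (5 steps, strictly decreasing):
  μ^(1)=25; μ^(2)=14; μ^(3)=-5/2; μ^(4)=-49/2; μ^(5)=-30

((0, 0, 0, 0, 0, 4); (0, 0, 0, 1, 0, 0); (0, 0, 0, 1, 1, 0); (0, 1, 1, 0, 0, 0); (2, 0, 0, 0, 0, 0))
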